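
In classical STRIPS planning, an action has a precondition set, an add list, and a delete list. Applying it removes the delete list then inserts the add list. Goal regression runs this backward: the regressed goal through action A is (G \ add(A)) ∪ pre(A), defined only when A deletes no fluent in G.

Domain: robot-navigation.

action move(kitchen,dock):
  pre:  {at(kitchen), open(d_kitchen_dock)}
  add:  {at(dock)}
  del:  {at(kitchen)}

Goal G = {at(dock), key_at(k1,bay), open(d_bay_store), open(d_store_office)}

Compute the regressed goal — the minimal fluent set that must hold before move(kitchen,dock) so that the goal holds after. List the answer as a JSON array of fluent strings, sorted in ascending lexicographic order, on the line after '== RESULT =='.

Compute (G \ add) ∪ pre:
  G ∩ del = {}  (empty — regression defined)
  G \ add = {at(dock), key_at(k1,bay), open(d_bay_store), open(d_store_office)} \ {at(dock)} = {key_at(k1,bay), open(d_bay_store), open(d_store_office)}
  ∪ pre   = {key_at(k1,bay), open(d_bay_store), open(d_store_office)} ∪ {at(kitchen), open(d_kitchen_dock)}
          = {at(kitchen), key_at(k1,bay), open(d_bay_store), open(d_kitchen_dock), open(d_store_office)}

== RESULT ==
["at(kitchen)", "key_at(k1,bay)", "open(d_bay_store)", "open(d_kitchen_dock)", "open(d_store_office)"]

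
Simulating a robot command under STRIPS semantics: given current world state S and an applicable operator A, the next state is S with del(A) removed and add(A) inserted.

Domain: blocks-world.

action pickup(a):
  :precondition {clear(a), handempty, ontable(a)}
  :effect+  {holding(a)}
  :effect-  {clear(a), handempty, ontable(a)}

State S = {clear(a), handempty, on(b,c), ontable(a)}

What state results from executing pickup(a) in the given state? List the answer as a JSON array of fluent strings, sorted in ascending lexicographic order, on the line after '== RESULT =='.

Progress:
  pre ⊆ S: {clear(a), handempty, ontable(a)} ⊆ S  — applicable
  S \ del = {on(b,c)}
  ∪ add   = {holding(a), on(b,c)}

== RESULT ==
["holding(a)", "on(b,c)"]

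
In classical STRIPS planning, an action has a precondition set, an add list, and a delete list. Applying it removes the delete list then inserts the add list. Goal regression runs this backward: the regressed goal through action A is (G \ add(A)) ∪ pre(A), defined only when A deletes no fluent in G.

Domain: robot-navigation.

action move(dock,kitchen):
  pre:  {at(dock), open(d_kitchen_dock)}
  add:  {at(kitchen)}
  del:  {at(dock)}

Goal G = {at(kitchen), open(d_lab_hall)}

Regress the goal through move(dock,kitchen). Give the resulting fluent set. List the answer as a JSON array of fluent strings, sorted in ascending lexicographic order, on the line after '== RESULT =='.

Compute (G \ add) ∪ pre:
  G ∩ del = {}  (empty — regression defined)
  G \ add = {at(kitchen), open(d_lab_hall)} \ {at(kitchen)} = {open(d_lab_hall)}
  ∪ pre   = {open(d_lab_hall)} ∪ {at(dock), open(d_kitchen_dock)}
          = {at(dock), open(d_kitchen_dock), open(d_lab_hall)}

== RESULT ==
["at(dock)", "open(d_kitchen_dock)", "open(d_lab_hall)"]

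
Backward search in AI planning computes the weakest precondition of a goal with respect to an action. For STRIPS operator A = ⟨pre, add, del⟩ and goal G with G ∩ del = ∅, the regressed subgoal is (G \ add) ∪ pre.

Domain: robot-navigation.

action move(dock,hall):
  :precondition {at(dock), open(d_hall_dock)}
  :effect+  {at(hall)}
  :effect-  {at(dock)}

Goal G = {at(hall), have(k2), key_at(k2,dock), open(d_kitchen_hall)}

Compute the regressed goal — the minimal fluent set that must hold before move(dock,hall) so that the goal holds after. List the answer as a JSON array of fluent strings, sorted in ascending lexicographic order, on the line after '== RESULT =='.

Compute (G \ add) ∪ pre:
  G ∩ del = {}  (empty — regression defined)
  G \ add = {at(hall), have(k2), key_at(k2,dock), open(d_kitchen_hall)} \ {at(hall)} = {have(k2), key_at(k2,dock), open(d_kitchen_hall)}
  ∪ pre   = {have(k2), key_at(k2,dock), open(d_kitchen_hall)} ∪ {at(dock), open(d_hall_dock)}
          = {at(dock), have(k2), key_at(k2,dock), open(d_hall_dock), open(d_kitchen_hall)}

== RESULT ==
["at(dock)", "have(k2)", "key_at(k2,dock)", "open(d_hall_dock)", "open(d_kitchen_hall)"]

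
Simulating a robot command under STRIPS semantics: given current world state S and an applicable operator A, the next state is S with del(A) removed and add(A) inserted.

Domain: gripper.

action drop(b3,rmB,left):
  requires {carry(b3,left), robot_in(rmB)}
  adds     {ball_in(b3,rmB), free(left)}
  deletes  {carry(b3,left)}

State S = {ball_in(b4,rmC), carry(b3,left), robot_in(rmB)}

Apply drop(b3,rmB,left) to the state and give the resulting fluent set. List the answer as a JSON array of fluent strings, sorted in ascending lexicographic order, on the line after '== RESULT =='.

Compute (S \ del) ∪ add:
  pre ⊆ S: {carry(b3,left), robot_in(rmB)} ⊆ S  — applicable
  S \ del = {ball_in(b4,rmC), robot_in(rmB)}
  ∪ add   = {ball_in(b3,rmB), ball_in(b4,rmC), free(left), robot_in(rmB)}

== RESULT ==
["ball_in(b3,rmB)", "ball_in(b4,rmC)", "free(left)", "robot_in(rmB)"]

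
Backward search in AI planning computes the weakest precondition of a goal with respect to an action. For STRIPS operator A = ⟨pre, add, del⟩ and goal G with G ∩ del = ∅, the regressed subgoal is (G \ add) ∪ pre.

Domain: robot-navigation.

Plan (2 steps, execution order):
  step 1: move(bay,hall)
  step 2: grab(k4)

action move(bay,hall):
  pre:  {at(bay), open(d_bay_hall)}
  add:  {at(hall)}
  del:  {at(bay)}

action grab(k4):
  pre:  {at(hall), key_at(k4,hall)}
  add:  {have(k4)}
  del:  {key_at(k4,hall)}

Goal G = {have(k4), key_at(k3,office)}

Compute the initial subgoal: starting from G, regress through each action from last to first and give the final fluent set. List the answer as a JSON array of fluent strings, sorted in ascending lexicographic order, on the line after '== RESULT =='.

Work backward from the goal:
  through step 2 (grab(k4)): drop {have(k4)}, keep {key_at(k3,office)}, require {at(hall), key_at(k4,hall)}
    → {at(hall), key_at(k3,office), key_at(k4,hall)}
  through step 1 (move(bay,hall)): drop {at(hall)}, keep {key_at(k3,office), key_at(k4,hall)}, require {at(bay), open(d_bay_hall)}
    → {at(bay), key_at(k3,office), key_at(k4,hall), open(d_bay_hall)}

== RESULT ==
["at(bay)", "key_at(k3,office)", "key_at(k4,hall)", "open(d_bay_hall)"]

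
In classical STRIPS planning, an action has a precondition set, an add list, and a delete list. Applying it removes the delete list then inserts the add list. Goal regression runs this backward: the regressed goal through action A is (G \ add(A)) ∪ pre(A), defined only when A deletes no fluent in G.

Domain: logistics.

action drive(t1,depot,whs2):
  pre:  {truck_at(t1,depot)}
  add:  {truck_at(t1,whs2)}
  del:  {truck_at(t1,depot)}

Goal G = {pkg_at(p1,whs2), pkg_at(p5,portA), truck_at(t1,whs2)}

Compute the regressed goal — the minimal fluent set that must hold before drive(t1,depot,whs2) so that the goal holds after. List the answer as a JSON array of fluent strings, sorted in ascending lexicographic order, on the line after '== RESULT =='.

Regress:
  G ∩ del = {}  (empty — regression defined)
  G \ add = {pkg_at(p1,whs2), pkg_at(p5,portA), truck_at(t1,whs2)} \ {truck_at(t1,whs2)} = {pkg_at(p1,whs2), pkg_at(p5,portA)}
  ∪ pre   = {pkg_at(p1,whs2), pkg_at(p5,portA)} ∪ {truck_at(t1,depot)}
          = {pkg_at(p1,whs2), pkg_at(p5,portA), truck_at(t1,depot)}

== RESULT ==
["pkg_at(p1,whs2)", "pkg_at(p5,portA)", "truck_at(t1,depot)"]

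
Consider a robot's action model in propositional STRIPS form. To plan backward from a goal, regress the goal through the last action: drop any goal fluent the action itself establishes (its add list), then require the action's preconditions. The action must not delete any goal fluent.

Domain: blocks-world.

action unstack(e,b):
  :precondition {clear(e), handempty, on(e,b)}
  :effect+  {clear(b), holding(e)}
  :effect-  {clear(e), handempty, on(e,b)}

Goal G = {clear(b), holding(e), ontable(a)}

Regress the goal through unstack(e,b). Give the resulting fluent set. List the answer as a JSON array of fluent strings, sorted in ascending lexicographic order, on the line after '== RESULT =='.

Compute (G \ add) ∪ pre:
  G ∩ del = {}  (empty — regression defined)
  G \ add = {clear(b), holding(e), ontable(a)} \ {clear(b), holding(e)} = {ontable(a)}
  ∪ pre   = {ontable(a)} ∪ {clear(e), handempty, on(e,b)}
          = {clear(e), handempty, on(e,b), ontable(a)}

== RESULT ==
["clear(e)", "handempty", "on(e,b)", "ontable(a)"]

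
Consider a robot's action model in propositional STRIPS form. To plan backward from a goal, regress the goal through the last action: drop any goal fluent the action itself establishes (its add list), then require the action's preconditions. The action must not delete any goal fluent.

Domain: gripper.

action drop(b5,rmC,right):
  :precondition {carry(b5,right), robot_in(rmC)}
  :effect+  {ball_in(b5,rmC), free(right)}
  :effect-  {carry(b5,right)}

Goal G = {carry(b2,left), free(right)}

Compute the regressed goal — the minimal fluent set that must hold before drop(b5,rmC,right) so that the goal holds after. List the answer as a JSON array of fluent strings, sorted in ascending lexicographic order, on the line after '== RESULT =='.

Regress:
  G ∩ del = {}  (empty — regression defined)
  G \ add = {carry(b2,left), free(right)} \ {ball_in(b5,rmC), free(right)} = {carry(b2,left)}
  ∪ pre   = {carry(b2,left)} ∪ {carry(b5,right), robot_in(rmC)}
          = {carry(b2,left), carry(b5,right), robot_in(rmC)}

== RESULT ==
["carry(b2,left)", "carry(b5,right)", "robot_in(rmC)"]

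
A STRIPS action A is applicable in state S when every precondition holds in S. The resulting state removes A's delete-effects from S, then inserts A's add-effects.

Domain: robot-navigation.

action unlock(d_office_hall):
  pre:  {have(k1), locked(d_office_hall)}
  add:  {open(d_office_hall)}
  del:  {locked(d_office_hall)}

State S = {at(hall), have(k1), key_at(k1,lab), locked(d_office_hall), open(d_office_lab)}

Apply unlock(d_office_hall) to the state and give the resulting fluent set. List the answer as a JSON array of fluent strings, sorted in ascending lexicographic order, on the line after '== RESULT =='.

Progress:
  pre ⊆ S: {have(k1), locked(d_office_hall)} ⊆ S  — applicable
  S \ del = {at(hall), have(k1), key_at(k1,lab), open(d_office_lab)}
  ∪ add   = {at(hall), have(k1), key_at(k1,lab), open(d_office_hall), open(d_office_lab)}

== RESULT ==
["at(hall)", "have(k1)", "key_at(k1,lab)", "open(d_office_hall)", "open(d_office_lab)"]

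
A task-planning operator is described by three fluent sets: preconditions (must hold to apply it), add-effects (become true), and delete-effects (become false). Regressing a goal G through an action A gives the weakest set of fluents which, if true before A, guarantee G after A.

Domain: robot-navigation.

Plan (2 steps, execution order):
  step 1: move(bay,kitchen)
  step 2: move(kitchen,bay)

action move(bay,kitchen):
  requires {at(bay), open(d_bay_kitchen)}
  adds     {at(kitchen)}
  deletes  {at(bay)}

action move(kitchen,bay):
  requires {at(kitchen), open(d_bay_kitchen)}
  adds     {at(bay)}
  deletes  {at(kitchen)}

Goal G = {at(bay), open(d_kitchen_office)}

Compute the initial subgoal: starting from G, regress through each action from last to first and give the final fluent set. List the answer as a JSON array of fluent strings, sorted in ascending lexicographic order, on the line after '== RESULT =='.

Regress step by step:
  through step 2 (move(kitchen,bay)): drop {at(bay)}, keep {open(d_kitchen_office)}, require {at(kitchen), open(d_bay_kitchen)}
    → {at(kitchen), open(d_bay_kitchen), open(d_kitchen_office)}
  through step 1 (move(bay,kitchen)): drop {at(kitchen)}, keep {open(d_bay_kitchen), open(d_kitchen_office)}, require {at(bay), open(d_bay_kitchen)}
    → {at(bay), open(d_bay_kitchen), open(d_kitchen_office)}

== RESULT ==
["at(bay)", "open(d_bay_kitchen)", "open(d_kitchen_office)"]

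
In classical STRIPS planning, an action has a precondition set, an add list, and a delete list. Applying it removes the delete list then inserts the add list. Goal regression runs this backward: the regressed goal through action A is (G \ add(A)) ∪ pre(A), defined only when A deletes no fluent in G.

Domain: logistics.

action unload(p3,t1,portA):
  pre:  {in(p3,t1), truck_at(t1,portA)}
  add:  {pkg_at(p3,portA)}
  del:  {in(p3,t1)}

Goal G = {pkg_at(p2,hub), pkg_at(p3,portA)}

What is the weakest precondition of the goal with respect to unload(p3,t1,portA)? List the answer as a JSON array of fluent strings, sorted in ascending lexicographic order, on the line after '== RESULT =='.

Compute (G \ add) ∪ pre:
  G ∩ del = {}  (empty — regression defined)
  G \ add = {pkg_at(p2,hub), pkg_at(p3,portA)} \ {pkg_at(p3,portA)} = {pkg_at(p2,hub)}
  ∪ pre   = {pkg_at(p2,hub)} ∪ {in(p3,t1), truck_at(t1,portA)}
          = {in(p3,t1), pkg_at(p2,hub), truck_at(t1,portA)}

== RESULT ==
["in(p3,t1)", "pkg_at(p2,hub)", "truck_at(t1,portA)"]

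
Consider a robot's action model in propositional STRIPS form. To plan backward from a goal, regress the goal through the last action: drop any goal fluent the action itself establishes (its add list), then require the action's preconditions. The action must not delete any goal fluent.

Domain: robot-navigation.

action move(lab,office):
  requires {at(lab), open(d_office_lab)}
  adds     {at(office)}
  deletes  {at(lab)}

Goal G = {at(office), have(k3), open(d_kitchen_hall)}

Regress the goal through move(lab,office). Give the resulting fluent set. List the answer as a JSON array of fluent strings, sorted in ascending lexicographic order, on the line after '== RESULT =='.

Compute (G \ add) ∪ pre:
  G ∩ del = {}  (empty — regression defined)
  G \ add = {at(office), have(k3), open(d_kitchen_hall)} \ {at(office)} = {have(k3), open(d_kitchen_hall)}
  ∪ pre   = {have(k3), open(d_kitchen_hall)} ∪ {at(lab), open(d_office_lab)}
          = {at(lab), have(k3), open(d_kitchen_hall), open(d_office_lab)}

== RESULT ==
["at(lab)", "have(k3)", "open(d_kitchen_hall)", "open(d_office_lab)"]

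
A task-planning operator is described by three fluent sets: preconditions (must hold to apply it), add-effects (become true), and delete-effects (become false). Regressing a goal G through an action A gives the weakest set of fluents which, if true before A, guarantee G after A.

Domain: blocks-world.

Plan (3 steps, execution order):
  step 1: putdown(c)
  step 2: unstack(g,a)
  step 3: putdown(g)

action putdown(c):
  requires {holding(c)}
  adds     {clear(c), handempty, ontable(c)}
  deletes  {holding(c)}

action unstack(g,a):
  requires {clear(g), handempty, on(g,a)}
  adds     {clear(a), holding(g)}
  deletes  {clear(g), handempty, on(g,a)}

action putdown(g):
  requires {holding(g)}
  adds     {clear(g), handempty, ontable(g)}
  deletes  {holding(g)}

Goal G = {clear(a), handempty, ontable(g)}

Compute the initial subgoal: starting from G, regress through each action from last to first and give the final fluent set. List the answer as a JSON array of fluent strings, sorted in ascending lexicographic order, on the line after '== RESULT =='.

Regress step by step:
  through step 3 (putdown(g)): drop {handempty, ontable(g)}, keep {clear(a)}, require {holding(g)}
    → {clear(a), holding(g)}
  through step 2 (unstack(g,a)): drop {clear(a), holding(g)}, keep {}, require {clear(g), handempty, on(g,a)}
    → {clear(g), handempty, on(g,a)}
  through step 1 (putdown(c)): drop {handempty}, keep {clear(g), on(g,a)}, require {holding(c)}
    → {clear(g), holding(c), on(g,a)}

== RESULT ==
["clear(g)", "holding(c)", "on(g,a)"]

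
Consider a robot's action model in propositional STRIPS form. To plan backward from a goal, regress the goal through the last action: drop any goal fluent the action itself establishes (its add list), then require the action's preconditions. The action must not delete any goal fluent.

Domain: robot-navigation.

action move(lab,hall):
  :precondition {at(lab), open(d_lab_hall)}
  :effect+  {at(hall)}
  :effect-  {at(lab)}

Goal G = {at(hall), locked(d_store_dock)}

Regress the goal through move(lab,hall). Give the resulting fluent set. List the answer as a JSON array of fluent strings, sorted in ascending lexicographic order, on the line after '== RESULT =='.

Regress:
  G ∩ del = {}  (empty — regression defined)
  G \ add = {at(hall), locked(d_store_dock)} \ {at(hall)} = {locked(d_store_dock)}
  ∪ pre   = {locked(d_store_dock)} ∪ {at(lab), open(d_lab_hall)}
          = {at(lab), locked(d_store_dock), open(d_lab_hall)}

== RESULT ==
["at(lab)", "locked(d_store_dock)", "open(d_lab_hall)"]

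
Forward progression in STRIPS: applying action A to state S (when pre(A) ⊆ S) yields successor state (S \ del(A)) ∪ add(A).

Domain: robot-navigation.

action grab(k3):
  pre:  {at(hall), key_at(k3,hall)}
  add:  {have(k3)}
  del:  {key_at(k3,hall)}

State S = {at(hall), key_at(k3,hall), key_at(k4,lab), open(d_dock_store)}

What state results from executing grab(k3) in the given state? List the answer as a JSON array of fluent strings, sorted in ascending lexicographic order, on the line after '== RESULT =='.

Progress:
  pre ⊆ S: {at(hall), key_at(k3,hall)} ⊆ S  — applicable
  S \ del = {at(hall), key_at(k4,lab), open(d_dock_store)}
  ∪ add   = {at(hall), have(k3), key_at(k4,lab), open(d_dock_store)}

== RESULT ==
["at(hall)", "have(k3)", "key_at(k4,lab)", "open(d_dock_store)"]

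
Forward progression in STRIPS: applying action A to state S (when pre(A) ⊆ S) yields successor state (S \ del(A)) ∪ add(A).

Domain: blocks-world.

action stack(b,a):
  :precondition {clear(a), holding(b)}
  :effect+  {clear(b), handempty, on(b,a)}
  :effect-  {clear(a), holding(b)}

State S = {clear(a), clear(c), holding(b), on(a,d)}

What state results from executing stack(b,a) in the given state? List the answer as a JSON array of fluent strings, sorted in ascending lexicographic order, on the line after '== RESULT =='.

Compute (S \ del) ∪ add:
  pre ⊆ S: {clear(a), holding(b)} ⊆ S  — applicable
  S \ del = {clear(c), on(a,d)}
  ∪ add   = {clear(b), clear(c), handempty, on(a,d), on(b,a)}

== RESULT ==
["clear(b)", "clear(c)", "handempty", "on(a,d)", "on(b,a)"]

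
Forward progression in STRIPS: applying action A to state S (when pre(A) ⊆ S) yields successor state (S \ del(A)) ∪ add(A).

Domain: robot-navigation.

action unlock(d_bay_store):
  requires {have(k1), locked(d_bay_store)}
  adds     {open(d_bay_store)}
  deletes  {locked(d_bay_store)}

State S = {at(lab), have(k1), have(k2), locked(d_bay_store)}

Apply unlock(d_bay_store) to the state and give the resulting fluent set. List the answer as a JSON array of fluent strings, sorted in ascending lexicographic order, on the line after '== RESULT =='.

Compute (S \ del) ∪ add:
  pre ⊆ S: {have(k1), locked(d_bay_store)} ⊆ S  — applicable
  S \ del = {at(lab), have(k1), have(k2)}
  ∪ add   = {at(lab), have(k1), have(k2), open(d_bay_store)}

== RESULT ==
["at(lab)", "have(k1)", "have(k2)", "open(d_bay_store)"]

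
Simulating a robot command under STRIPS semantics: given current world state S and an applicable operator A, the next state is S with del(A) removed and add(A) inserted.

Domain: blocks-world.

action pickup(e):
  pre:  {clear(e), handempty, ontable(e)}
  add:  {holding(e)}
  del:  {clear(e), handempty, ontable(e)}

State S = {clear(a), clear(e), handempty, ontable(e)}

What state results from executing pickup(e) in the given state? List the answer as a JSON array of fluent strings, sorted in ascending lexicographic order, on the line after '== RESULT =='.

Progress:
  pre ⊆ S: {clear(e), handempty, ontable(e)} ⊆ S  — applicable
  S \ del = {clear(a)}
  ∪ add   = {clear(a), holding(e)}

== RESULT ==
["clear(a)", "holding(e)"]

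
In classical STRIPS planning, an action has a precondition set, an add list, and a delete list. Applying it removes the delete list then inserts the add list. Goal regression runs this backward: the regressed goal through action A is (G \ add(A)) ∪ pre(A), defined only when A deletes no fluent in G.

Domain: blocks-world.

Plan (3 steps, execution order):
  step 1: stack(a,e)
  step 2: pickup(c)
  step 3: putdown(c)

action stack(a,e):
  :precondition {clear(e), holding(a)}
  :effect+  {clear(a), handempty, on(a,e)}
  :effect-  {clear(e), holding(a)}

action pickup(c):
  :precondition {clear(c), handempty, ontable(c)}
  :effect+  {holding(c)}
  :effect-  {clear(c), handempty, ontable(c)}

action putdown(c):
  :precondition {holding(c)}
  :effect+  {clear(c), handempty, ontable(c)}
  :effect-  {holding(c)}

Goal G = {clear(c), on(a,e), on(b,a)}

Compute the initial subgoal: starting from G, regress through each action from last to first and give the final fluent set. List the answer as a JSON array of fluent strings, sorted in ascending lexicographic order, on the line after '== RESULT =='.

Regress step by step:
  through step 3 (putdown(c)): drop {clear(c)}, keep {on(a,e), on(b,a)}, require {holding(c)}
    → {holding(c), on(a,e), on(b,a)}
  through step 2 (pickup(c)): drop {holding(c)}, keep {on(a,e), on(b,a)}, require {clear(c), handempty, ontable(c)}
    → {clear(c), handempty, on(a,e), on(b,a), ontable(c)}
  through step 1 (stack(a,e)): drop {handempty, on(a,e)}, keep {clear(c), on(b,a), ontable(c)}, require {clear(e), holding(a)}
    → {clear(c), clear(e), holding(a), on(b,a), ontable(c)}

== RESULT ==
["clear(c)", "clear(e)", "holding(a)", "on(b,a)", "ontable(c)"]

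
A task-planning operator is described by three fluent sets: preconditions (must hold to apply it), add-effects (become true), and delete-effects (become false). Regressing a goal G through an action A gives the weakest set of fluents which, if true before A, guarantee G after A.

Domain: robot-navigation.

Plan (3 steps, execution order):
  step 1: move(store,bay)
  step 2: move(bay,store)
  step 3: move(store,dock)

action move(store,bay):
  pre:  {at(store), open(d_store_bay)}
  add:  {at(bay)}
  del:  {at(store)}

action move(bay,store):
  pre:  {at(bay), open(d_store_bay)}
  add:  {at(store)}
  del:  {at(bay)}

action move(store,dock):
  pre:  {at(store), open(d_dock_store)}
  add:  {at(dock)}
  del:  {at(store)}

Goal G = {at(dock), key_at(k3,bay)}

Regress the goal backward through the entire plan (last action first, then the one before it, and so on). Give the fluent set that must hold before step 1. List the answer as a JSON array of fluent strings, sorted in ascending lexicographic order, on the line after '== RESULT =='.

Regress step by step:
  through step 3 (move(store,dock)): drop {at(dock)}, keep {key_at(k3,bay)}, require {at(store), open(d_dock_store)}
    → {at(store), key_at(k3,bay), open(d_dock_store)}
  through step 2 (move(bay,store)): drop {at(store)}, keep {key_at(k3,bay), open(d_dock_store)}, require {at(bay), open(d_store_bay)}
    → {at(bay), key_at(k3,bay), open(d_dock_store), open(d_store_bay)}
  through step 1 (move(store,bay)): drop {at(bay)}, keep {key_at(k3,bay), open(d_dock_store), open(d_store_bay)}, require {at(store), open(d_store_bay)}
    → {at(store), key_at(k3,bay), open(d_dock_store), open(d_store_bay)}

== RESULT ==
["at(store)", "key_at(k3,bay)", "open(d_dock_store)", "open(d_store_bay)"]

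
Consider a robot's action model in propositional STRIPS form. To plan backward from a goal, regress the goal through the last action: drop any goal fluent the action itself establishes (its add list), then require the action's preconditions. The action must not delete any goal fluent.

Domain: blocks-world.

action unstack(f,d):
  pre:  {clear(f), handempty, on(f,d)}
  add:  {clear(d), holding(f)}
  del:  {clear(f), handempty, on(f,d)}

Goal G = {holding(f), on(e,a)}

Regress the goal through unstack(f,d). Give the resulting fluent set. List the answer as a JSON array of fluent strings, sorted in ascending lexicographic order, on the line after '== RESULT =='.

Compute (G \ add) ∪ pre:
  G ∩ del = {}  (empty — regression defined)
  G \ add = {holding(f), on(e,a)} \ {clear(d), holding(f)} = {on(e,a)}
  ∪ pre   = {on(e,a)} ∪ {clear(f), handempty, on(f,d)}
          = {clear(f), handempty, on(e,a), on(f,d)}

== RESULT ==
["clear(f)", "handempty", "on(e,a)", "on(f,d)"]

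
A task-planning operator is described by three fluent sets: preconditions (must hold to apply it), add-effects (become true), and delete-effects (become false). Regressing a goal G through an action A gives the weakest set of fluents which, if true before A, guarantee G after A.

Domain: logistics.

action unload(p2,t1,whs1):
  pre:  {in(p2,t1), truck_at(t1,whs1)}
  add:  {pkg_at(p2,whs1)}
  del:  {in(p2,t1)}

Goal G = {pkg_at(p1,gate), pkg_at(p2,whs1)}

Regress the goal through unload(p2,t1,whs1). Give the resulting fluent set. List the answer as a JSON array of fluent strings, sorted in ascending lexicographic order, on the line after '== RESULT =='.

Regress:
  G ∩ del = {}  (empty — regression defined)
  G \ add = {pkg_at(p1,gate), pkg_at(p2,whs1)} \ {pkg_at(p2,whs1)} = {pkg_at(p1,gate)}
  ∪ pre   = {pkg_at(p1,gate)} ∪ {in(p2,t1), truck_at(t1,whs1)}
          = {in(p2,t1), pkg_at(p1,gate), truck_at(t1,whs1)}

== RESULT ==
["in(p2,t1)", "pkg_at(p1,gate)", "truck_at(t1,whs1)"]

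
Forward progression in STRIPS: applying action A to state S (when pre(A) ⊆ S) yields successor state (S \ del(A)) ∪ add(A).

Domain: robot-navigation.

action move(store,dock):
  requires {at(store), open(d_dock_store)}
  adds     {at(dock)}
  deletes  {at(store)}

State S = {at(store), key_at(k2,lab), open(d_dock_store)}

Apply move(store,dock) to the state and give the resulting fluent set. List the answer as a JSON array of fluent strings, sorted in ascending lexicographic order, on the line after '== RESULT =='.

Compute (S \ del) ∪ add:
  pre ⊆ S: {at(store), open(d_dock_store)} ⊆ S  — applicable
  S \ del = {key_at(k2,lab), open(d_dock_store)}
  ∪ add   = {at(dock), key_at(k2,lab), open(d_dock_store)}

== RESULT ==
["at(dock)", "key_at(k2,lab)", "open(d_dock_store)"]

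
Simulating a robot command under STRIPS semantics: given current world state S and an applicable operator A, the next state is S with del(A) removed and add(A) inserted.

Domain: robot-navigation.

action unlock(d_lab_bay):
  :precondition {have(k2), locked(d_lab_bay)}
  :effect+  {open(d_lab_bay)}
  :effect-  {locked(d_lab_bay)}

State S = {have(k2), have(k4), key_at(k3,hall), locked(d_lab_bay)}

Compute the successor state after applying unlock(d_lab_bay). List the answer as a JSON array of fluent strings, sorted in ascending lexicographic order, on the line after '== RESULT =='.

Progress:
  pre ⊆ S: {have(k2), locked(d_lab_bay)} ⊆ S  — applicable
  S \ del = {have(k2), have(k4), key_at(k3,hall)}
  ∪ add   = {have(k2), have(k4), key_at(k3,hall), open(d_lab_bay)}

== RESULT ==
["have(k2)", "have(k4)", "key_at(k3,hall)", "open(d_lab_bay)"]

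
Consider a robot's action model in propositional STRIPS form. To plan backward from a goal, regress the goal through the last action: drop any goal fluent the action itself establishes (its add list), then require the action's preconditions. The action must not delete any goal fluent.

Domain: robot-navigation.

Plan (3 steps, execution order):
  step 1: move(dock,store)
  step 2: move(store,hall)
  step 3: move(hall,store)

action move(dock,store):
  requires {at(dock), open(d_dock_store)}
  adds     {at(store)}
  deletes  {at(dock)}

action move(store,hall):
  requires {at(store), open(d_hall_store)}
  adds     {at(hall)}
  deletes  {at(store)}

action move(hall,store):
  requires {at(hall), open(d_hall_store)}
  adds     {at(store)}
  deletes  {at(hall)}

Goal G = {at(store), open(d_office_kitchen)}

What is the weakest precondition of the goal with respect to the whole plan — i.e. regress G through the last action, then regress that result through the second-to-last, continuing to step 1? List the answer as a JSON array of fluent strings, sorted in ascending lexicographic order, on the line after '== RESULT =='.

Work backward from the goal:
  through step 3 (move(hall,store)): drop {at(store)}, keep {open(d_office_kitchen)}, require {at(hall), open(d_hall_store)}
    → {at(hall), open(d_hall_store), open(d_office_kitchen)}
  through step 2 (move(store,hall)): drop {at(hall)}, keep {open(d_hall_store), open(d_office_kitchen)}, require {at(store), open(d_hall_store)}
    → {at(store), open(d_hall_store), open(d_office_kitchen)}
  through step 1 (move(dock,store)): drop {at(store)}, keep {open(d_hall_store), open(d_office_kitchen)}, require {at(dock), open(d_dock_store)}
    → {at(dock), open(d_dock_store), open(d_hall_store), open(d_office_kitchen)}

== RESULT ==
["at(dock)", "open(d_dock_store)", "open(d_hall_store)", "open(d_office_kitchen)"]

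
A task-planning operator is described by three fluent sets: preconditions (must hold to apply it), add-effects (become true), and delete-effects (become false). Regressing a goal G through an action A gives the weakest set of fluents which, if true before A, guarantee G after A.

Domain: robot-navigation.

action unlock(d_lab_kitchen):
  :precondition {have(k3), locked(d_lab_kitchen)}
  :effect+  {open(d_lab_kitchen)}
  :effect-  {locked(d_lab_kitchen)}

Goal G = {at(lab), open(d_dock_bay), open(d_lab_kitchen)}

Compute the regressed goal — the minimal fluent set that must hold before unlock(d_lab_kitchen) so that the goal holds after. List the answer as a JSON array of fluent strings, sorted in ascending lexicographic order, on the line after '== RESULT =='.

Compute (G \ add) ∪ pre:
  G ∩ del = {}  (empty — regression defined)
  G \ add = {at(lab), open(d_dock_bay), open(d_lab_kitchen)} \ {open(d_lab_kitchen)} = {at(lab), open(d_dock_bay)}
  ∪ pre   = {at(lab), open(d_dock_bay)} ∪ {have(k3), locked(d_lab_kitchen)}
          = {at(lab), have(k3), locked(d_lab_kitchen), open(d_dock_bay)}

== RESULT ==
["at(lab)", "have(k3)", "locked(d_lab_kitchen)", "open(d_dock_bay)"]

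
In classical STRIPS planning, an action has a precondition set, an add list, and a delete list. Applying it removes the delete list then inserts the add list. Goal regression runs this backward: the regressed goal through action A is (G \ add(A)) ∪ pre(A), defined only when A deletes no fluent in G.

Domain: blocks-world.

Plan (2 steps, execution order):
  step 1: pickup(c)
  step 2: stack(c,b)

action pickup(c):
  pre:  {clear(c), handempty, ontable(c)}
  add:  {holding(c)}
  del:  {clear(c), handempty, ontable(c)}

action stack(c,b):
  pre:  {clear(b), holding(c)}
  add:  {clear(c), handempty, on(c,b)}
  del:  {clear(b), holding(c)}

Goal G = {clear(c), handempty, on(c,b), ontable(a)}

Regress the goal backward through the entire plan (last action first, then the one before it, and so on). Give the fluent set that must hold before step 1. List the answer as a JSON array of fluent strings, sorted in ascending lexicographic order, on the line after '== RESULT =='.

Work backward from the goal:
  through step 2 (stack(c,b)): drop {clear(c), handempty, on(c,b)}, keep {ontable(a)}, require {clear(b), holding(c)}
    → {clear(b), holding(c), ontable(a)}
  through step 1 (pickup(c)): drop {holding(c)}, keep {clear(b), ontable(a)}, require {clear(c), handempty, ontable(c)}
    → {clear(b), clear(c), handempty, ontable(a), ontable(c)}

== RESULT ==
["clear(b)", "clear(c)", "handempty", "ontable(a)", "ontable(c)"]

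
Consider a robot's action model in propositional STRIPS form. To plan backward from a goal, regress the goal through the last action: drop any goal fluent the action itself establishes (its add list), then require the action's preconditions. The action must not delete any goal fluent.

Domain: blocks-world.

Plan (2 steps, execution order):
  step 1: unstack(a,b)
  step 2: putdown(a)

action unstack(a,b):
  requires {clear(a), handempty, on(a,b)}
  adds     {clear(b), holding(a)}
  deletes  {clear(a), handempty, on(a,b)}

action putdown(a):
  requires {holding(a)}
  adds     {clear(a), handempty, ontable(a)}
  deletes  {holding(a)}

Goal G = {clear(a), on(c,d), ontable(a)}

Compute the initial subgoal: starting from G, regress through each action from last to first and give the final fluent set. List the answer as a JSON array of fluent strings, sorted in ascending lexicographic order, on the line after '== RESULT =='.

Work backward from the goal:
  through step 2 (putdown(a)): drop {clear(a), ontable(a)}, keep {on(c,d)}, require {holding(a)}
    → {holding(a), on(c,d)}
  through step 1 (unstack(a,b)): drop {holding(a)}, keep {on(c,d)}, require {clear(a), handempty, on(a,b)}
    → {clear(a), handempty, on(a,b), on(c,d)}

== RESULT ==
["clear(a)", "handempty", "on(a,b)", "on(c,d)"]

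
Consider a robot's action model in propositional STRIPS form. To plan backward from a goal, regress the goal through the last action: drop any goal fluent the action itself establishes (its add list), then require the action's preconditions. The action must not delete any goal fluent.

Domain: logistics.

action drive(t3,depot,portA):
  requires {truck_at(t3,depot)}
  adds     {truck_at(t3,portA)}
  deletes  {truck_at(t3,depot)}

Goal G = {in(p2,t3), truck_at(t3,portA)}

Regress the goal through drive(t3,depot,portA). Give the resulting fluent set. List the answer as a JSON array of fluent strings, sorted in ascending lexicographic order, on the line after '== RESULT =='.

Compute (G \ add) ∪ pre:
  G ∩ del = {}  (empty — regression defined)
  G \ add = {in(p2,t3), truck_at(t3,portA)} \ {truck_at(t3,portA)} = {in(p2,t3)}
  ∪ pre   = {in(p2,t3)} ∪ {truck_at(t3,depot)}
          = {in(p2,t3), truck_at(t3,depot)}

== RESULT ==
["in(p2,t3)", "truck_at(t3,depot)"]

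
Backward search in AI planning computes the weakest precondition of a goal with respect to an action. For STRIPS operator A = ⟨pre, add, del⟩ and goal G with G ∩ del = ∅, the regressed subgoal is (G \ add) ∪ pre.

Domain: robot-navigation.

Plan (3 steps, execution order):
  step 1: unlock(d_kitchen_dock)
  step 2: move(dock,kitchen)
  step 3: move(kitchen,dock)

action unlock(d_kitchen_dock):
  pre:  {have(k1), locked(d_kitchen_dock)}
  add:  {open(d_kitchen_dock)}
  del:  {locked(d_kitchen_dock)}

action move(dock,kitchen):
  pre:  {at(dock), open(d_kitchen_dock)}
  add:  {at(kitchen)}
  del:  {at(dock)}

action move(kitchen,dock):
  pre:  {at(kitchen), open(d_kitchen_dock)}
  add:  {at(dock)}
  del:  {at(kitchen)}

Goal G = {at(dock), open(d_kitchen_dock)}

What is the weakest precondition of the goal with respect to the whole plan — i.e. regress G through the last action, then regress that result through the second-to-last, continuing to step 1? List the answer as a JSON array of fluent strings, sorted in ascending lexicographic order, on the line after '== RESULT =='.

Work backward from the goal:
  through step 3 (move(kitchen,dock)): drop {at(dock)}, keep {open(d_kitchen_dock)}, require {at(kitchen), open(d_kitchen_dock)}
    → {at(kitchen), open(d_kitchen_dock)}
  through step 2 (move(dock,kitchen)): drop {at(kitchen)}, keep {open(d_kitchen_dock)}, require {at(dock), open(d_kitchen_dock)}
    → {at(dock), open(d_kitchen_dock)}
  through step 1 (unlock(d_kitchen_dock)): drop {open(d_kitchen_dock)}, keep {at(dock)}, require {have(k1), locked(d_kitchen_dock)}
    → {at(dock), have(k1), locked(d_kitchen_dock)}

== RESULT ==
["at(dock)", "have(k1)", "locked(d_kitchen_dock)"]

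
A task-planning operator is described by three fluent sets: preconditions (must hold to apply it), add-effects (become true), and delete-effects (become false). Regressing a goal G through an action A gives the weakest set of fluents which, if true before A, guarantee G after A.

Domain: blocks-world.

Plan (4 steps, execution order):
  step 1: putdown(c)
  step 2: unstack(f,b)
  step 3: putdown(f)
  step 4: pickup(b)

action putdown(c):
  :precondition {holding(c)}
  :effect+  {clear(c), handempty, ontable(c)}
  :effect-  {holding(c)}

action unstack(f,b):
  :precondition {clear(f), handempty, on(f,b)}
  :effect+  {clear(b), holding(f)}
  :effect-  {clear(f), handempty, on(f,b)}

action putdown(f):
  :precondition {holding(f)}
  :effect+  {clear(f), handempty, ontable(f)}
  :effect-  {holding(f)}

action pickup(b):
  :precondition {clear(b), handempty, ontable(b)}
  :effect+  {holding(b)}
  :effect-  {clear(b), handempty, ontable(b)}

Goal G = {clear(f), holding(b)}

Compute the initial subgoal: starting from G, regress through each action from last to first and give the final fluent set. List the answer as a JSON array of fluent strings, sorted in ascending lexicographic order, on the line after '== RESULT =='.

Regress step by step:
  through step 4 (pickup(b)): drop {holding(b)}, keep {clear(f)}, require {clear(b), handempty, ontable(b)}
    → {clear(b), clear(f), handempty, ontable(b)}
  through step 3 (putdown(f)): drop {clear(f), handempty}, keep {clear(b), ontable(b)}, require {holding(f)}
    → {clear(b), holding(f), ontable(b)}
  through step 2 (unstack(f,b)): drop {clear(b), holding(f)}, keep {ontable(b)}, require {clear(f), handempty, on(f,b)}
    → {clear(f), handempty, on(f,b), ontable(b)}
  through step 1 (putdown(c)): drop {handempty}, keep {clear(f), on(f,b), ontable(b)}, require {holding(c)}
    → {clear(f), holding(c), on(f,b), ontable(b)}

== RESULT ==
["clear(f)", "holding(c)", "on(f,b)", "ontable(b)"]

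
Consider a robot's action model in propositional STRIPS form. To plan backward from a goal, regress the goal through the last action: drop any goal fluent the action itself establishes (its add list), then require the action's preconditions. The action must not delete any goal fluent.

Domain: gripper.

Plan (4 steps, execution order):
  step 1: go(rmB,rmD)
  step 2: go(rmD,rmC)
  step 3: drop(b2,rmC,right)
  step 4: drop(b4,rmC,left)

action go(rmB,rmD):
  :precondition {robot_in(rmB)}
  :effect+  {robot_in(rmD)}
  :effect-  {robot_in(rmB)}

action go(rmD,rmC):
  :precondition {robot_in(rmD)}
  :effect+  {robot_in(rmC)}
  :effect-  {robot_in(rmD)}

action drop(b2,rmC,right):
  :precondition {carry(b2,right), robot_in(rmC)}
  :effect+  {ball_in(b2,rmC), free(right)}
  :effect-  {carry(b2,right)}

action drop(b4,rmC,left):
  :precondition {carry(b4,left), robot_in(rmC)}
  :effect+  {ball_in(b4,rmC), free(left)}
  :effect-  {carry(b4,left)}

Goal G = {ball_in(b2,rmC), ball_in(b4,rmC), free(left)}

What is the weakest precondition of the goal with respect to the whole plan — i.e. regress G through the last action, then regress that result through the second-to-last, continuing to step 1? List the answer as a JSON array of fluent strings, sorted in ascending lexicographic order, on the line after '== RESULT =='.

Work backward from the goal:
  through step 4 (drop(b4,rmC,left)): drop {ball_in(b4,rmC), free(left)}, keep {ball_in(b2,rmC)}, require {carry(b4,left), robot_in(rmC)}
    → {ball_in(b2,rmC), carry(b4,left), robot_in(rmC)}
  through step 3 (drop(b2,rmC,right)): drop {ball_in(b2,rmC)}, keep {carry(b4,left), robot_in(rmC)}, require {carry(b2,right), robot_in(rmC)}
    → {carry(b2,right), carry(b4,left), robot_in(rmC)}
  through step 2 (go(rmD,rmC)): drop {robot_in(rmC)}, keep {carry(b2,right), carry(b4,left)}, require {robot_in(rmD)}
    → {carry(b2,right), carry(b4,left), robot_in(rmD)}
  through step 1 (go(rmB,rmD)): drop {robot_in(rmD)}, keep {carry(b2,right), carry(b4,left)}, require {robot_in(rmB)}
    → {carry(b2,right), carry(b4,left), robot_in(rmB)}

== RESULT ==
["carry(b2,right)", "carry(b4,left)", "robot_in(rmB)"]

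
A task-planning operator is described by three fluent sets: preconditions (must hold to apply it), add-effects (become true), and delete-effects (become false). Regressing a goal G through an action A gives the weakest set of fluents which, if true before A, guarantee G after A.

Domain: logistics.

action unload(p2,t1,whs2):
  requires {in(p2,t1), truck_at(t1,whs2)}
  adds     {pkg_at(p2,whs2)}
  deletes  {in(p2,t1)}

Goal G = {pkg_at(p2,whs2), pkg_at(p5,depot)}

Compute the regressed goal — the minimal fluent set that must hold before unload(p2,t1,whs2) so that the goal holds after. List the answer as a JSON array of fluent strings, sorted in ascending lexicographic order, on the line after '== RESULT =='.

Regress:
  G ∩ del = {}  (empty — regression defined)
  G \ add = {pkg_at(p2,whs2), pkg_at(p5,depot)} \ {pkg_at(p2,whs2)} = {pkg_at(p5,depot)}
  ∪ pre   = {pkg_at(p5,depot)} ∪ {in(p2,t1), truck_at(t1,whs2)}
          = {in(p2,t1), pkg_at(p5,depot), truck_at(t1,whs2)}

== RESULT ==
["in(p2,t1)", "pkg_at(p5,depot)", "truck_at(t1,whs2)"]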